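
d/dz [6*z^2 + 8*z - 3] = 12*z + 8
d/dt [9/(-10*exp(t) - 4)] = 45*exp(t)/(2*(5*exp(t) + 2)^2)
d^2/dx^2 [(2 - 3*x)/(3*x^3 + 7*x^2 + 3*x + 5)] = 2*(-81*x^5 - 81*x^4 + 216*x^3 + 618*x^2 + 351*x - 7)/(27*x^9 + 189*x^8 + 522*x^7 + 856*x^6 + 1152*x^5 + 1194*x^4 + 882*x^3 + 660*x^2 + 225*x + 125)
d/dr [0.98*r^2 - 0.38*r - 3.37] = 1.96*r - 0.38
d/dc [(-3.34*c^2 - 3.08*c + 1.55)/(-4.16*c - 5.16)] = (13.8944*c^2 + 34.4688*c + 22.3408)/(17.3056*c^2 + 42.9312*c + 26.6256)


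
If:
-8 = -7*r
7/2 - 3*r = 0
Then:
No Solution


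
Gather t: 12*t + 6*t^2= 6*t^2 + 12*t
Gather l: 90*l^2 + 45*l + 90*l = 90*l^2 + 135*l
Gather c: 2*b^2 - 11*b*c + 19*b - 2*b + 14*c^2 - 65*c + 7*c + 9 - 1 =2*b^2 + 17*b + 14*c^2 + c*(-11*b - 58) + 8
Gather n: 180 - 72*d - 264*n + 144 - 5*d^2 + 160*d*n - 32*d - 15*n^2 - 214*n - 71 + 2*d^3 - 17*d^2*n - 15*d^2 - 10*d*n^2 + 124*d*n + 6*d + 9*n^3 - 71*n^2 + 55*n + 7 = 2*d^3 - 20*d^2 - 98*d + 9*n^3 + n^2*(-10*d - 86) + n*(-17*d^2 + 284*d - 423) + 260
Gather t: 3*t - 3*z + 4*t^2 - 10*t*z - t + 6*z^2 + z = 4*t^2 + t*(2 - 10*z) + 6*z^2 - 2*z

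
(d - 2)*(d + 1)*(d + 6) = d^3 + 5*d^2 - 8*d - 12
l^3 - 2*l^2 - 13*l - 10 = (l - 5)*(l + 1)*(l + 2)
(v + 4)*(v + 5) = v^2 + 9*v + 20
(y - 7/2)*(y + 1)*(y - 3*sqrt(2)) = y^3 - 3*sqrt(2)*y^2 - 5*y^2/2 - 7*y/2 + 15*sqrt(2)*y/2 + 21*sqrt(2)/2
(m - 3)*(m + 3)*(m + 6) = m^3 + 6*m^2 - 9*m - 54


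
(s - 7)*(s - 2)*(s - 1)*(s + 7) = s^4 - 3*s^3 - 47*s^2 + 147*s - 98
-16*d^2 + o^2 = (-4*d + o)*(4*d + o)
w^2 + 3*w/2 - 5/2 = (w - 1)*(w + 5/2)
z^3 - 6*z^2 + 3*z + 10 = (z - 5)*(z - 2)*(z + 1)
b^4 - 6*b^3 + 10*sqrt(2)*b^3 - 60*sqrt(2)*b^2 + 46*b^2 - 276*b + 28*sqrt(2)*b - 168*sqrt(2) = (b - 6)*(b + sqrt(2))*(b + 2*sqrt(2))*(b + 7*sqrt(2))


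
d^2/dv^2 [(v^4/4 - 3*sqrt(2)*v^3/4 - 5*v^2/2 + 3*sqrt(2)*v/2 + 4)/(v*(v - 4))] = (v^6 - 12*v^5 + 48*v^4 - 42*sqrt(2)*v^3 - 40*v^3 + 48*v^2 - 192*v + 256)/(2*v^3*(v^3 - 12*v^2 + 48*v - 64))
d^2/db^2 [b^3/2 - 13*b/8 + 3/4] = 3*b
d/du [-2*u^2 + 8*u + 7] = 8 - 4*u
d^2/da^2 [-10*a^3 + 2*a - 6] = -60*a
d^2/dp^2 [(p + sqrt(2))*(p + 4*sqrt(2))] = 2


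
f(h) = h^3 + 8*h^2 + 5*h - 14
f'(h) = 3*h^2 + 16*h + 5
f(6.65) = 667.11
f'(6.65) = 244.07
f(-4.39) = 33.62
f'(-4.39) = -7.42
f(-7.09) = -3.71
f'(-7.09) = 42.36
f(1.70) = 22.53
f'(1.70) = 40.87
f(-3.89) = 28.74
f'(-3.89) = -11.84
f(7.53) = 904.21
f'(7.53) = 295.58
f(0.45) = -10.04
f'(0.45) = 12.81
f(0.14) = -13.14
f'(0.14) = 7.30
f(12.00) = 2926.00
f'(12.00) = 629.00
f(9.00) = 1408.00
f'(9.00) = 392.00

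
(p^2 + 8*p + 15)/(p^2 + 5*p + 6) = (p + 5)/(p + 2)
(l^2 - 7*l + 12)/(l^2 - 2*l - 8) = (l - 3)/(l + 2)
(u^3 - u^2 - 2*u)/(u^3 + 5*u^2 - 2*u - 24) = u*(u + 1)/(u^2 + 7*u + 12)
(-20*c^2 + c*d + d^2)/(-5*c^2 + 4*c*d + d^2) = (4*c - d)/(c - d)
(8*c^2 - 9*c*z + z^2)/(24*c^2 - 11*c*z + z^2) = (-c + z)/(-3*c + z)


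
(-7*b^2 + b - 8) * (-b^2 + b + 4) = 7*b^4 - 8*b^3 - 19*b^2 - 4*b - 32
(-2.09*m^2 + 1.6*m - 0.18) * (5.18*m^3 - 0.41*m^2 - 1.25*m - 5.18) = -10.8262*m^5 + 9.1449*m^4 + 1.0241*m^3 + 8.9*m^2 - 8.063*m + 0.9324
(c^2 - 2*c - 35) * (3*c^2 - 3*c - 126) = 3*c^4 - 9*c^3 - 225*c^2 + 357*c + 4410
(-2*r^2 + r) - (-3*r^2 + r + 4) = r^2 - 4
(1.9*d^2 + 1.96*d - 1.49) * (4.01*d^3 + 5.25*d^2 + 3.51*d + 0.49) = 7.619*d^5 + 17.8346*d^4 + 10.9841*d^3 - 0.0119000000000008*d^2 - 4.2695*d - 0.7301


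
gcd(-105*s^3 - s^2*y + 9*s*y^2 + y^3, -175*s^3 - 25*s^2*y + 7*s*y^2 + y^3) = 35*s^2 + 12*s*y + y^2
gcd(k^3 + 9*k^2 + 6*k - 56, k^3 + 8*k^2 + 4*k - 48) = k^2 + 2*k - 8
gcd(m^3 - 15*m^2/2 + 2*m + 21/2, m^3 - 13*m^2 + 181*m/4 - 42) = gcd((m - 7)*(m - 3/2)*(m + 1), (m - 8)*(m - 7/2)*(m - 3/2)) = m - 3/2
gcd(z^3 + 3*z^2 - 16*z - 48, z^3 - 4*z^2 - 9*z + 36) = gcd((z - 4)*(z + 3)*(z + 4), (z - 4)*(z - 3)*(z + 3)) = z^2 - z - 12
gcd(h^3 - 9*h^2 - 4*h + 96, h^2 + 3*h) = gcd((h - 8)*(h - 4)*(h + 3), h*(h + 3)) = h + 3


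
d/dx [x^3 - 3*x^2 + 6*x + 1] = 3*x^2 - 6*x + 6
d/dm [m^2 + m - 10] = 2*m + 1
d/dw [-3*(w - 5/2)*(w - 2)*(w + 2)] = -9*w^2 + 15*w + 12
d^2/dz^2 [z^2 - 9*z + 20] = 2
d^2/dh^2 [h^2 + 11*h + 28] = 2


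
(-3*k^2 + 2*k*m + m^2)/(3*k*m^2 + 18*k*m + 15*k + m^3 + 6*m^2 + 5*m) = (-k + m)/(m^2 + 6*m + 5)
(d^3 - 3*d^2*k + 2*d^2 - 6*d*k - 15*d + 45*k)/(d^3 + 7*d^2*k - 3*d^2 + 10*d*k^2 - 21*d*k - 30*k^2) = (d^2 - 3*d*k + 5*d - 15*k)/(d^2 + 7*d*k + 10*k^2)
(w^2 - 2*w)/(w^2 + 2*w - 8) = w/(w + 4)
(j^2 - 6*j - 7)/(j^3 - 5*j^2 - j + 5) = (j - 7)/(j^2 - 6*j + 5)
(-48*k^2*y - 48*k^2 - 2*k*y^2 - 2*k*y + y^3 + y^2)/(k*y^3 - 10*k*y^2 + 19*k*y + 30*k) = (-48*k^2 - 2*k*y + y^2)/(k*(y^2 - 11*y + 30))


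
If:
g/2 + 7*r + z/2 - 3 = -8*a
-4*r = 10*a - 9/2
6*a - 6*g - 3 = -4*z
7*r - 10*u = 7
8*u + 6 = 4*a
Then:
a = 67/180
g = -1033/900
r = 7/36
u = -203/360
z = -153/100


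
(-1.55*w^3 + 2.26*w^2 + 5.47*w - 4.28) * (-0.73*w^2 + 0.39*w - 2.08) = 1.1315*w^5 - 2.2543*w^4 + 0.112300000000001*w^3 + 0.5569*w^2 - 13.0468*w + 8.9024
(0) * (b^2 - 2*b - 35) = 0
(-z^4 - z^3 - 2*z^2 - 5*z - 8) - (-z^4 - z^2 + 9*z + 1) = -z^3 - z^2 - 14*z - 9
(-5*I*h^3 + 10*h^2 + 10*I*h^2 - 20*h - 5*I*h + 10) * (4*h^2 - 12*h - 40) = -20*I*h^5 + 40*h^4 + 100*I*h^4 - 200*h^3 + 60*I*h^3 - 120*h^2 - 340*I*h^2 + 680*h + 200*I*h - 400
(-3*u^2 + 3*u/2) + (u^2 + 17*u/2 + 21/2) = -2*u^2 + 10*u + 21/2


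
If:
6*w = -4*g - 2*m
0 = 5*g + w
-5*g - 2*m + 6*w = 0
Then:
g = 0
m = 0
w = 0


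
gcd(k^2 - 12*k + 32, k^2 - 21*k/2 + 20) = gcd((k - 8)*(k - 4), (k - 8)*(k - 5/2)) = k - 8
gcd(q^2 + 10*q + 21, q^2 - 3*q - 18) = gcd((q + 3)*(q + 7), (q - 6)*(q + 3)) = q + 3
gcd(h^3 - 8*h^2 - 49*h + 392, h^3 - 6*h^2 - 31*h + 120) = h - 8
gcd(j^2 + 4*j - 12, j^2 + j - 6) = j - 2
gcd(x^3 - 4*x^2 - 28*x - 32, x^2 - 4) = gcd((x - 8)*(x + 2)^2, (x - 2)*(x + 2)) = x + 2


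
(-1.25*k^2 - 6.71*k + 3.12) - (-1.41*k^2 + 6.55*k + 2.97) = 0.16*k^2 - 13.26*k + 0.15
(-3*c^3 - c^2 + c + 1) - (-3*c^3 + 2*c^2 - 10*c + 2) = -3*c^2 + 11*c - 1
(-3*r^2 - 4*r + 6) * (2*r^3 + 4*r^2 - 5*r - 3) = -6*r^5 - 20*r^4 + 11*r^3 + 53*r^2 - 18*r - 18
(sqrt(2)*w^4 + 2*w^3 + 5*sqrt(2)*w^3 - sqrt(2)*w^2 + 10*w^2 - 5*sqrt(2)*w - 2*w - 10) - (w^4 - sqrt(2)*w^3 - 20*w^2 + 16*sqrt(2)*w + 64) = -w^4 + sqrt(2)*w^4 + 2*w^3 + 6*sqrt(2)*w^3 - sqrt(2)*w^2 + 30*w^2 - 21*sqrt(2)*w - 2*w - 74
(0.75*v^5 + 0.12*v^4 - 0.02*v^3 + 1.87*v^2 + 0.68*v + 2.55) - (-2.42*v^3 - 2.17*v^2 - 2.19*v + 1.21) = 0.75*v^5 + 0.12*v^4 + 2.4*v^3 + 4.04*v^2 + 2.87*v + 1.34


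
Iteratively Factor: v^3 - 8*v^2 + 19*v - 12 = (v - 1)*(v^2 - 7*v + 12) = (v - 3)*(v - 1)*(v - 4)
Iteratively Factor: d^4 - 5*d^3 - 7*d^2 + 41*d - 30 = (d + 3)*(d^3 - 8*d^2 + 17*d - 10) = (d - 2)*(d + 3)*(d^2 - 6*d + 5) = (d - 2)*(d - 1)*(d + 3)*(d - 5)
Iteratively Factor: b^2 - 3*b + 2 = (b - 1)*(b - 2)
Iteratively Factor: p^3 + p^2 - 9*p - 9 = (p + 3)*(p^2 - 2*p - 3) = (p + 1)*(p + 3)*(p - 3)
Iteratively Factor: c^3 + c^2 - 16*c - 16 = (c + 1)*(c^2 - 16) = (c - 4)*(c + 1)*(c + 4)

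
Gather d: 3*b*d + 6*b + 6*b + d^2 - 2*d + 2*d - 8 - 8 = 3*b*d + 12*b + d^2 - 16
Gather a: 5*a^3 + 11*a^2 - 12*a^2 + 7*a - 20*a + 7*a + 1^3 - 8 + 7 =5*a^3 - a^2 - 6*a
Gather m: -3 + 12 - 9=0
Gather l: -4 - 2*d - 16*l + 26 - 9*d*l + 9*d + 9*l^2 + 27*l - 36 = 7*d + 9*l^2 + l*(11 - 9*d) - 14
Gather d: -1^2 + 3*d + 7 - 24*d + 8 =14 - 21*d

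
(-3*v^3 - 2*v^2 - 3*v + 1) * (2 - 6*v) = 18*v^4 + 6*v^3 + 14*v^2 - 12*v + 2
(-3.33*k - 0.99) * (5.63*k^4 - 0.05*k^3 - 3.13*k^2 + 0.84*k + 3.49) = -18.7479*k^5 - 5.4072*k^4 + 10.4724*k^3 + 0.3015*k^2 - 12.4533*k - 3.4551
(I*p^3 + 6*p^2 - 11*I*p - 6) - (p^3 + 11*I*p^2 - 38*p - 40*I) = -p^3 + I*p^3 + 6*p^2 - 11*I*p^2 + 38*p - 11*I*p - 6 + 40*I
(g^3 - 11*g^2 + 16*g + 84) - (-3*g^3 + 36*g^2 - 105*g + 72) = 4*g^3 - 47*g^2 + 121*g + 12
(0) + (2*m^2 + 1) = 2*m^2 + 1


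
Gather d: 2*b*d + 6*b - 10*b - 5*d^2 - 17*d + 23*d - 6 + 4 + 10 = -4*b - 5*d^2 + d*(2*b + 6) + 8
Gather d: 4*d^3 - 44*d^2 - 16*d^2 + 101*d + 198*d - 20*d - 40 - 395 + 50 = 4*d^3 - 60*d^2 + 279*d - 385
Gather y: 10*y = 10*y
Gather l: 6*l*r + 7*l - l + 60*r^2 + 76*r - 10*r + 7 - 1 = l*(6*r + 6) + 60*r^2 + 66*r + 6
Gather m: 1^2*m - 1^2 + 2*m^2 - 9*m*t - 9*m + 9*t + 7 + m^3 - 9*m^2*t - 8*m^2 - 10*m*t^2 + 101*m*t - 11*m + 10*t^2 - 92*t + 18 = m^3 + m^2*(-9*t - 6) + m*(-10*t^2 + 92*t - 19) + 10*t^2 - 83*t + 24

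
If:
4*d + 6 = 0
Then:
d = -3/2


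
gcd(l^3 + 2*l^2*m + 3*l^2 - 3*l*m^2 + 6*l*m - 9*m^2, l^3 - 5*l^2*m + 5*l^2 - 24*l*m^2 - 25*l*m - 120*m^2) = l + 3*m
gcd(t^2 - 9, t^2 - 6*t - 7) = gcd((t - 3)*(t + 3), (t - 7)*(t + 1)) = 1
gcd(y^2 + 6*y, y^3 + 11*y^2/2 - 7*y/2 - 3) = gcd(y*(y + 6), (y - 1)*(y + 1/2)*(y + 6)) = y + 6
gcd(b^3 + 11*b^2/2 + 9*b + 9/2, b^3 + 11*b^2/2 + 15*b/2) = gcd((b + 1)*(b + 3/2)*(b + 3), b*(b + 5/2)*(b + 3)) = b + 3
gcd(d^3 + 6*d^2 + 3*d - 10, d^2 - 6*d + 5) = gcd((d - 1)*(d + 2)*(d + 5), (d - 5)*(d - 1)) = d - 1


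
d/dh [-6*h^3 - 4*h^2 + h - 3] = -18*h^2 - 8*h + 1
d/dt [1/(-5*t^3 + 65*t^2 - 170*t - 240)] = (3*t^2 - 26*t + 34)/(5*(t^3 - 13*t^2 + 34*t + 48)^2)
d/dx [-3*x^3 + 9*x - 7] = 9 - 9*x^2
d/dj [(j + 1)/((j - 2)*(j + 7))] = (-j^2 - 2*j - 19)/(j^4 + 10*j^3 - 3*j^2 - 140*j + 196)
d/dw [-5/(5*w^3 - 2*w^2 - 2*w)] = 5*(15*w^2 - 4*w - 2)/(w^2*(-5*w^2 + 2*w + 2)^2)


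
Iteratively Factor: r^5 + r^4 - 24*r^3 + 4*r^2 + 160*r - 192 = (r - 2)*(r^4 + 3*r^3 - 18*r^2 - 32*r + 96) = (r - 2)*(r + 4)*(r^3 - r^2 - 14*r + 24) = (r - 3)*(r - 2)*(r + 4)*(r^2 + 2*r - 8) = (r - 3)*(r - 2)*(r + 4)^2*(r - 2)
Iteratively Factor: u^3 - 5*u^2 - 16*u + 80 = (u - 4)*(u^2 - u - 20) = (u - 4)*(u + 4)*(u - 5)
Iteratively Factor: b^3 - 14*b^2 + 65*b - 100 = (b - 5)*(b^2 - 9*b + 20) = (b - 5)*(b - 4)*(b - 5)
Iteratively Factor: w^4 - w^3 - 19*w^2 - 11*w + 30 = (w - 5)*(w^3 + 4*w^2 + w - 6) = (w - 5)*(w + 3)*(w^2 + w - 2) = (w - 5)*(w + 2)*(w + 3)*(w - 1)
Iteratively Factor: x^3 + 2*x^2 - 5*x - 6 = (x - 2)*(x^2 + 4*x + 3) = (x - 2)*(x + 1)*(x + 3)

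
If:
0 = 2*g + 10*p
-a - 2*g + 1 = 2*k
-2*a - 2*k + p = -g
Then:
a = -14*p - 1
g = -5*p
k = 12*p + 1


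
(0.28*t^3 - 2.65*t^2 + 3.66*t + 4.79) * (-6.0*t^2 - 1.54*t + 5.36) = -1.68*t^5 + 15.4688*t^4 - 16.3782*t^3 - 48.5804*t^2 + 12.241*t + 25.6744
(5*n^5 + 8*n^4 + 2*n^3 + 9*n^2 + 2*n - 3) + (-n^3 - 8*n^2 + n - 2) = 5*n^5 + 8*n^4 + n^3 + n^2 + 3*n - 5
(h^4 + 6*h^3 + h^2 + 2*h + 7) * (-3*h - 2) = -3*h^5 - 20*h^4 - 15*h^3 - 8*h^2 - 25*h - 14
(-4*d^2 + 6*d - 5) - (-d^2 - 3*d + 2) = -3*d^2 + 9*d - 7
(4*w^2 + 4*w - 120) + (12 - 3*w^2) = w^2 + 4*w - 108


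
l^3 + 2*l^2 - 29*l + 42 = (l - 3)*(l - 2)*(l + 7)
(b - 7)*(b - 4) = b^2 - 11*b + 28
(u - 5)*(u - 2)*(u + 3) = u^3 - 4*u^2 - 11*u + 30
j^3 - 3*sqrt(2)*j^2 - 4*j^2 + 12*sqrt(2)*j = j*(j - 4)*(j - 3*sqrt(2))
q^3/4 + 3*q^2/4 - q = q*(q/4 + 1)*(q - 1)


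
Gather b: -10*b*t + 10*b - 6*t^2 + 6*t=b*(10 - 10*t) - 6*t^2 + 6*t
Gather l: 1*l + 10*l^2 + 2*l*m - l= 10*l^2 + 2*l*m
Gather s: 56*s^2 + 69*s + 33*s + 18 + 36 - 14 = 56*s^2 + 102*s + 40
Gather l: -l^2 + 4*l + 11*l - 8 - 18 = -l^2 + 15*l - 26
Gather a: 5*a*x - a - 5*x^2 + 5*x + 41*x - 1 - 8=a*(5*x - 1) - 5*x^2 + 46*x - 9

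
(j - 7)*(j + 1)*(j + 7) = j^3 + j^2 - 49*j - 49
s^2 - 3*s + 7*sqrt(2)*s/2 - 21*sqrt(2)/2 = (s - 3)*(s + 7*sqrt(2)/2)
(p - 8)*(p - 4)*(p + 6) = p^3 - 6*p^2 - 40*p + 192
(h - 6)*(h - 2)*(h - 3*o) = h^3 - 3*h^2*o - 8*h^2 + 24*h*o + 12*h - 36*o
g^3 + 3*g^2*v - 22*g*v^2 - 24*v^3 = (g - 4*v)*(g + v)*(g + 6*v)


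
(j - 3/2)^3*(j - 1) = j^4 - 11*j^3/2 + 45*j^2/4 - 81*j/8 + 27/8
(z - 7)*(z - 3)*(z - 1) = z^3 - 11*z^2 + 31*z - 21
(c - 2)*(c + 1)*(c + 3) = c^3 + 2*c^2 - 5*c - 6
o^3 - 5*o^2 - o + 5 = (o - 5)*(o - 1)*(o + 1)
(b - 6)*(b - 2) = b^2 - 8*b + 12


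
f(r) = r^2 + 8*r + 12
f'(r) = 2*r + 8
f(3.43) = 51.20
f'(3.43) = 14.86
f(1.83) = 29.99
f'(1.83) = 11.66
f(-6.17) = 0.71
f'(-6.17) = -4.34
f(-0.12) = 11.05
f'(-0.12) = 7.76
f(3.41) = 50.91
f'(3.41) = 14.82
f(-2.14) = -0.54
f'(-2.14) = 3.72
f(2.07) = 32.84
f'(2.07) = 12.14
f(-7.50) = 8.25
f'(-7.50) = -7.00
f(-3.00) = -3.00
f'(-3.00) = 2.00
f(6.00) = 96.00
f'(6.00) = 20.00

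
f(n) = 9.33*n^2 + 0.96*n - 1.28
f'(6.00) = 112.92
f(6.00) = 340.36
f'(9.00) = 168.90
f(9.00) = 763.09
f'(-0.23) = -3.33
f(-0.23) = -1.01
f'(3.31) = 62.72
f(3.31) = 104.12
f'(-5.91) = -109.32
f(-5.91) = 318.93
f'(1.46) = 28.20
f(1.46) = 20.01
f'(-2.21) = -40.28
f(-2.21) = 42.17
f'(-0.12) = -1.28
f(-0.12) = -1.26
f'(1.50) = 28.95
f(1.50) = 21.15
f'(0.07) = 2.27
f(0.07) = -1.17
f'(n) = 18.66*n + 0.96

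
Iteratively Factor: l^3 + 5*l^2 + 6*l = (l)*(l^2 + 5*l + 6) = l*(l + 3)*(l + 2)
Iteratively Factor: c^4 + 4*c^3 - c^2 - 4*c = (c)*(c^3 + 4*c^2 - c - 4) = c*(c - 1)*(c^2 + 5*c + 4) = c*(c - 1)*(c + 1)*(c + 4)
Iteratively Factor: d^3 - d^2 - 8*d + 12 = (d + 3)*(d^2 - 4*d + 4) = (d - 2)*(d + 3)*(d - 2)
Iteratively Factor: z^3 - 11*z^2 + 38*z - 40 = (z - 2)*(z^2 - 9*z + 20) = (z - 4)*(z - 2)*(z - 5)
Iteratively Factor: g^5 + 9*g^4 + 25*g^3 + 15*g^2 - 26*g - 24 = (g + 3)*(g^4 + 6*g^3 + 7*g^2 - 6*g - 8) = (g + 2)*(g + 3)*(g^3 + 4*g^2 - g - 4) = (g - 1)*(g + 2)*(g + 3)*(g^2 + 5*g + 4) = (g - 1)*(g + 2)*(g + 3)*(g + 4)*(g + 1)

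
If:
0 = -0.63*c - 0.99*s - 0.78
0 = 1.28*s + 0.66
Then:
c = -0.43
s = -0.52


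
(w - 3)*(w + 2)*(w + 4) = w^3 + 3*w^2 - 10*w - 24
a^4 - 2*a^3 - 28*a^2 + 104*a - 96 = (a - 4)*(a - 2)^2*(a + 6)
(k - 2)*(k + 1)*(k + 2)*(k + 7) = k^4 + 8*k^3 + 3*k^2 - 32*k - 28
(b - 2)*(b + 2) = b^2 - 4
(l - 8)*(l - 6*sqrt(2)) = l^2 - 6*sqrt(2)*l - 8*l + 48*sqrt(2)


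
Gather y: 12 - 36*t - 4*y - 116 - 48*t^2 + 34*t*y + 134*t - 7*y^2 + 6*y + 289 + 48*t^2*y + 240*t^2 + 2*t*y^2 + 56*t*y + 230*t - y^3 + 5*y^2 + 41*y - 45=192*t^2 + 328*t - y^3 + y^2*(2*t - 2) + y*(48*t^2 + 90*t + 43) + 140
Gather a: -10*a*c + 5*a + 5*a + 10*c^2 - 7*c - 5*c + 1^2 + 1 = a*(10 - 10*c) + 10*c^2 - 12*c + 2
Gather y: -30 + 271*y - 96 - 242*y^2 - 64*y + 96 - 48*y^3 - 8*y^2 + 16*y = -48*y^3 - 250*y^2 + 223*y - 30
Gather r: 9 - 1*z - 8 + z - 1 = 0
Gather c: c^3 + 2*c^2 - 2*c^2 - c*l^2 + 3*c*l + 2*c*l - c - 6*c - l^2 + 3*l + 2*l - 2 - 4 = c^3 + c*(-l^2 + 5*l - 7) - l^2 + 5*l - 6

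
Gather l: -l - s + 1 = -l - s + 1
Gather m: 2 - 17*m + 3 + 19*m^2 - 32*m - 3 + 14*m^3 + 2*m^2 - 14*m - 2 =14*m^3 + 21*m^2 - 63*m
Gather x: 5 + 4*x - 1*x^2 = -x^2 + 4*x + 5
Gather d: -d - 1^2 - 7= -d - 8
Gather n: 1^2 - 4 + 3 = 0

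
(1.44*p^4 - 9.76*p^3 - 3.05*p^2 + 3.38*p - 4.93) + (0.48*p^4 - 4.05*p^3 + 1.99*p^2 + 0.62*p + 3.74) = 1.92*p^4 - 13.81*p^3 - 1.06*p^2 + 4.0*p - 1.19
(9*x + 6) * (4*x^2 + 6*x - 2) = 36*x^3 + 78*x^2 + 18*x - 12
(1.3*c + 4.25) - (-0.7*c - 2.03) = 2.0*c + 6.28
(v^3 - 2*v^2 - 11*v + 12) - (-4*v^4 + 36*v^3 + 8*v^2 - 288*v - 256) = 4*v^4 - 35*v^3 - 10*v^2 + 277*v + 268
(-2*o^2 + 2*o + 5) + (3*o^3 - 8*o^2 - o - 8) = 3*o^3 - 10*o^2 + o - 3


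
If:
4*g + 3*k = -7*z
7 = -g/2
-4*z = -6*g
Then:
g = -14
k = 203/3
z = -21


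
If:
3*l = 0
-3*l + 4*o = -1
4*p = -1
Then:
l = 0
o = -1/4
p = -1/4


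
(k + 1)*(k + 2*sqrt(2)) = k^2 + k + 2*sqrt(2)*k + 2*sqrt(2)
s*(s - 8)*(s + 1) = s^3 - 7*s^2 - 8*s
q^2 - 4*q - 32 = (q - 8)*(q + 4)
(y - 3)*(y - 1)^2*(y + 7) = y^4 + 2*y^3 - 28*y^2 + 46*y - 21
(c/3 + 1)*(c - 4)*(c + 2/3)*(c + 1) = c^4/3 + 2*c^3/9 - 13*c^2/3 - 62*c/9 - 8/3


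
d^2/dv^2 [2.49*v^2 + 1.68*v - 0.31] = 4.98000000000000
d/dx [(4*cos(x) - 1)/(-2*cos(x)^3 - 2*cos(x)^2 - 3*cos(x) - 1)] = 4*(-8*cos(x) - cos(2*x) - 4*cos(3*x) + 6)*sin(x)/(-4*sin(x)^2 + 9*cos(x) + cos(3*x) + 6)^2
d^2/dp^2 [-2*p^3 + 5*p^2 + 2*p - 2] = 10 - 12*p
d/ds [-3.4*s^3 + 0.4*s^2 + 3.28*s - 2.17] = -10.2*s^2 + 0.8*s + 3.28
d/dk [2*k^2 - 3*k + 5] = 4*k - 3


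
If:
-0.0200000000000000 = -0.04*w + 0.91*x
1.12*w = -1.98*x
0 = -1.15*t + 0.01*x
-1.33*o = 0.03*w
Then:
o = -0.00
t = -0.00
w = 0.04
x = -0.02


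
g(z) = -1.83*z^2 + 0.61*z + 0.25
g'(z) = 0.61 - 3.66*z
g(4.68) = -36.98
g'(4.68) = -16.52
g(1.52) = -3.05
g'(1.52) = -4.95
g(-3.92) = -30.26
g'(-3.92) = 14.96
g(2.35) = -8.42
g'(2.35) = -7.99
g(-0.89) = -1.74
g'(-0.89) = 3.87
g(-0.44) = -0.37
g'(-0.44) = 2.22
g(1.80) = -4.58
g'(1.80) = -5.98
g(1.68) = -3.89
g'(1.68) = -5.54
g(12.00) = -255.95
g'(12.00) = -43.31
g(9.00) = -142.49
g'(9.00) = -32.33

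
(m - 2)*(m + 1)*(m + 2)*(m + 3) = m^4 + 4*m^3 - m^2 - 16*m - 12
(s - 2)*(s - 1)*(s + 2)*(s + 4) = s^4 + 3*s^3 - 8*s^2 - 12*s + 16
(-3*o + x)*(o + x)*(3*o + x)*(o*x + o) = -9*o^4*x - 9*o^4 - 9*o^3*x^2 - 9*o^3*x + o^2*x^3 + o^2*x^2 + o*x^4 + o*x^3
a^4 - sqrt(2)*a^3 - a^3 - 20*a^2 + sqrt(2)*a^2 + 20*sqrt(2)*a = a*(a - 5)*(a + 4)*(a - sqrt(2))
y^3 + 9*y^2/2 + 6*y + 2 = (y + 1/2)*(y + 2)^2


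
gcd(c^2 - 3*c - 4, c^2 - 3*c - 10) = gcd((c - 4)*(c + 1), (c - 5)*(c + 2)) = 1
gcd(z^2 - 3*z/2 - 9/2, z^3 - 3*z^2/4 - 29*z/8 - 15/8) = 1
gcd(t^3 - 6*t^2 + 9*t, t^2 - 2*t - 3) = t - 3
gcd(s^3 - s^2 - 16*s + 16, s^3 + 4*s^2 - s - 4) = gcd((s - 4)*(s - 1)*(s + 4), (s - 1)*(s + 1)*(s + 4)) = s^2 + 3*s - 4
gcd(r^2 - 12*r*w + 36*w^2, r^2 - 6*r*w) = r - 6*w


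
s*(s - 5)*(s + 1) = s^3 - 4*s^2 - 5*s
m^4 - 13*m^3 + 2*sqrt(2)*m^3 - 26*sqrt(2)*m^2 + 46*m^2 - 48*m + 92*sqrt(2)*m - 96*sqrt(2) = (m - 8)*(m - 3)*(m - 2)*(m + 2*sqrt(2))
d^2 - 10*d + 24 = (d - 6)*(d - 4)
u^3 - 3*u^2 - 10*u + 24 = (u - 4)*(u - 2)*(u + 3)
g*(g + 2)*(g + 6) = g^3 + 8*g^2 + 12*g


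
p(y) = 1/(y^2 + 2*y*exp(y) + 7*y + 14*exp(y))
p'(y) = (-2*y*exp(y) - 2*y - 16*exp(y) - 7)/(y^2 + 2*y*exp(y) + 7*y + 14*exp(y))^2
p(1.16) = 0.02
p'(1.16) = -0.02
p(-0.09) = 0.08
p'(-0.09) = -0.15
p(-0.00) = 0.07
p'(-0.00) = -0.12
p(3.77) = 0.00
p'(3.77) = -0.00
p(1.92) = 0.01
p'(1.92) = -0.01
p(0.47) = 0.04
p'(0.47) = -0.05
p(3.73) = 0.00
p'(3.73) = -0.00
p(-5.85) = -0.15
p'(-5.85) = 0.10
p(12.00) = 0.00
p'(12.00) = 0.00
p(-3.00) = -0.09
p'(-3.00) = -0.01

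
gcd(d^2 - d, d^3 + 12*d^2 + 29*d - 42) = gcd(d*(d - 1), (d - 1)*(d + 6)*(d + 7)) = d - 1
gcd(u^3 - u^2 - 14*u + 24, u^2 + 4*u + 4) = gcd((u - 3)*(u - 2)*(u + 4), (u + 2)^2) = 1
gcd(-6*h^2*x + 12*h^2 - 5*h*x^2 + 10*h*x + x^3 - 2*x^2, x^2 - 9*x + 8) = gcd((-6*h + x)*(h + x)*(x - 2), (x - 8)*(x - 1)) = 1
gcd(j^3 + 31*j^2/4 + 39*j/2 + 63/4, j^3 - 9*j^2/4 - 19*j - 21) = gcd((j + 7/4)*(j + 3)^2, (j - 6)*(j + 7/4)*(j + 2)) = j + 7/4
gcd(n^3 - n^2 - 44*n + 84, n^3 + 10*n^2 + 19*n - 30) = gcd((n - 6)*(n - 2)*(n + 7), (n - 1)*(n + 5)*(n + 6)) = 1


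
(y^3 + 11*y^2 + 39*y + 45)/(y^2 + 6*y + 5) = (y^2 + 6*y + 9)/(y + 1)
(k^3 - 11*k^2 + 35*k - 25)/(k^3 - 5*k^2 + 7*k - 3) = (k^2 - 10*k + 25)/(k^2 - 4*k + 3)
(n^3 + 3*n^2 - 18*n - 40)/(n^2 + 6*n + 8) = (n^2 + n - 20)/(n + 4)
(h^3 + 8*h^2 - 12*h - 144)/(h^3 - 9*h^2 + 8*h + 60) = (h^3 + 8*h^2 - 12*h - 144)/(h^3 - 9*h^2 + 8*h + 60)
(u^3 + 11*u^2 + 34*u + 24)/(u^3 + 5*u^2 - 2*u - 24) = (u^2 + 7*u + 6)/(u^2 + u - 6)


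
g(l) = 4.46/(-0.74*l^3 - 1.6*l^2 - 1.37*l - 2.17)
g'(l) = 4.46*(2.22*l^2 + 3.2*l + 1.37)/(-0.74*l^3 - 1.6*l^2 - 1.37*l - 2.17)^2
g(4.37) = -0.04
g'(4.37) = 0.03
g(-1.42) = -3.35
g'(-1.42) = 3.27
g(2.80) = -0.13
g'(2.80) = 0.10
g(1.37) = -0.50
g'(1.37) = 0.55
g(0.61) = -1.18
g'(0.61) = 1.30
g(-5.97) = 0.04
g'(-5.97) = 0.02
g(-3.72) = 0.24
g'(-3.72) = 0.25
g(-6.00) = 0.04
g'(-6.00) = 0.02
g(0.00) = -2.06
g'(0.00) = 1.30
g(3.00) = -0.11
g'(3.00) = 0.08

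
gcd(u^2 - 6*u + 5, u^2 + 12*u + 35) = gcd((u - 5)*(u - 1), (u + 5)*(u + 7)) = 1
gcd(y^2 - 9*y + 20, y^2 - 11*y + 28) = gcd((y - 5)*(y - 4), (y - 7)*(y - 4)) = y - 4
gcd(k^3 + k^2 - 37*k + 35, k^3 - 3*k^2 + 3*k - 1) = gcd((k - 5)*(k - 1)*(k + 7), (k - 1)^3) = k - 1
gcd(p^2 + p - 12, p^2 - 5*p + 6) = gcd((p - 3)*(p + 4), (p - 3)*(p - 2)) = p - 3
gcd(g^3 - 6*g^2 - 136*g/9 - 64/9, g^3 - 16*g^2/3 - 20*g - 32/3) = g^2 - 22*g/3 - 16/3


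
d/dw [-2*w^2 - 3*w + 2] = -4*w - 3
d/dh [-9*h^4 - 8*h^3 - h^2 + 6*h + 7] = -36*h^3 - 24*h^2 - 2*h + 6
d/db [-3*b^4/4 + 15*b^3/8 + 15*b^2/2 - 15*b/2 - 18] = -3*b^3 + 45*b^2/8 + 15*b - 15/2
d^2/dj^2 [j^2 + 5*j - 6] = 2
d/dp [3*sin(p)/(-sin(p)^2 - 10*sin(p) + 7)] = 3*(sin(p)^2 + 7)*cos(p)/(sin(p)^2 + 10*sin(p) - 7)^2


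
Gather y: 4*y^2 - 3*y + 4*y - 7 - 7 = 4*y^2 + y - 14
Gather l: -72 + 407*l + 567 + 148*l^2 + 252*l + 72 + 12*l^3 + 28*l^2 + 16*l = 12*l^3 + 176*l^2 + 675*l + 567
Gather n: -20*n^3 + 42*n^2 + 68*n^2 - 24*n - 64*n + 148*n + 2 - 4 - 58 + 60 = -20*n^3 + 110*n^2 + 60*n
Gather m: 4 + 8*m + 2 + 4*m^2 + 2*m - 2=4*m^2 + 10*m + 4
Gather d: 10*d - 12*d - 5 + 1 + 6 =2 - 2*d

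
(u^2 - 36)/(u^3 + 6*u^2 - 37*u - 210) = (u + 6)/(u^2 + 12*u + 35)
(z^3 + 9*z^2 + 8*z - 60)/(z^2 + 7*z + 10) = (z^2 + 4*z - 12)/(z + 2)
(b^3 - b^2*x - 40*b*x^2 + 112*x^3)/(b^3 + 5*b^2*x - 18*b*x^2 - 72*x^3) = (b^2 + 3*b*x - 28*x^2)/(b^2 + 9*b*x + 18*x^2)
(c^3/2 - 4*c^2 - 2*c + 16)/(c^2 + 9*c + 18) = (c^3 - 8*c^2 - 4*c + 32)/(2*(c^2 + 9*c + 18))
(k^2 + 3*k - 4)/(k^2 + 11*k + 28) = (k - 1)/(k + 7)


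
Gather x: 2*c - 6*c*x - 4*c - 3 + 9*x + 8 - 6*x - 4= -2*c + x*(3 - 6*c) + 1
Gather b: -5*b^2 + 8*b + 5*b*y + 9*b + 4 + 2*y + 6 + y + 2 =-5*b^2 + b*(5*y + 17) + 3*y + 12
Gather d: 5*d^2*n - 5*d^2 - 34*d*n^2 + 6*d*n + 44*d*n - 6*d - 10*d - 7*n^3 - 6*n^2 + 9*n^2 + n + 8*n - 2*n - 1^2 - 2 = d^2*(5*n - 5) + d*(-34*n^2 + 50*n - 16) - 7*n^3 + 3*n^2 + 7*n - 3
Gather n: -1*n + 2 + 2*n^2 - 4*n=2*n^2 - 5*n + 2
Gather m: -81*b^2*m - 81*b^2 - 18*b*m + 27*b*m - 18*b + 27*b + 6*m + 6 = -81*b^2 + 9*b + m*(-81*b^2 + 9*b + 6) + 6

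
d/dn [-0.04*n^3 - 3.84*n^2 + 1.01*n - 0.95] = -0.12*n^2 - 7.68*n + 1.01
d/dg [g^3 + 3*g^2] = 3*g*(g + 2)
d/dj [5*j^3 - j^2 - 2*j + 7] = 15*j^2 - 2*j - 2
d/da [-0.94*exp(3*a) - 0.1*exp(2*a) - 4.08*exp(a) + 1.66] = (-2.82*exp(2*a) - 0.2*exp(a) - 4.08)*exp(a)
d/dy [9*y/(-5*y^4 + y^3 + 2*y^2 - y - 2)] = 9*(-5*y^4 + y^3 + 2*y^2 + y*(20*y^3 - 3*y^2 - 4*y + 1) - y - 2)/(5*y^4 - y^3 - 2*y^2 + y + 2)^2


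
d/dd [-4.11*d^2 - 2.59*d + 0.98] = -8.22*d - 2.59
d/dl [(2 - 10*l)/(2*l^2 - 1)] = 2*(10*l^2 - 4*l + 5)/(4*l^4 - 4*l^2 + 1)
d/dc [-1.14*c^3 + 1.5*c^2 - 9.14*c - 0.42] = -3.42*c^2 + 3.0*c - 9.14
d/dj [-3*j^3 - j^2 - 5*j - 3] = -9*j^2 - 2*j - 5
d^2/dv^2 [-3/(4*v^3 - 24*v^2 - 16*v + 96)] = 3*(3*(v - 2)*(v^3 - 6*v^2 - 4*v + 24) - (-3*v^2 + 12*v + 4)^2)/(2*(v^3 - 6*v^2 - 4*v + 24)^3)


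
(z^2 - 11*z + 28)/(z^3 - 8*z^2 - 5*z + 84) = 1/(z + 3)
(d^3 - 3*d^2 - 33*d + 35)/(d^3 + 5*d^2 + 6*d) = (d^3 - 3*d^2 - 33*d + 35)/(d*(d^2 + 5*d + 6))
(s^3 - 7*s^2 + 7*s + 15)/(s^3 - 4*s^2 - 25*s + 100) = (s^2 - 2*s - 3)/(s^2 + s - 20)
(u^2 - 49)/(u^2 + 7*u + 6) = (u^2 - 49)/(u^2 + 7*u + 6)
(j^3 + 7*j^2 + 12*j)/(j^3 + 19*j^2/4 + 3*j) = 4*(j + 3)/(4*j + 3)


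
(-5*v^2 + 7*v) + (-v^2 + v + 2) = -6*v^2 + 8*v + 2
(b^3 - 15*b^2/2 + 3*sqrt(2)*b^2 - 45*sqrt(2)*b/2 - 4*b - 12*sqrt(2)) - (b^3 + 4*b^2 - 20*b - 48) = -23*b^2/2 + 3*sqrt(2)*b^2 - 45*sqrt(2)*b/2 + 16*b - 12*sqrt(2) + 48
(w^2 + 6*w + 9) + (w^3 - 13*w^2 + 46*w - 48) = w^3 - 12*w^2 + 52*w - 39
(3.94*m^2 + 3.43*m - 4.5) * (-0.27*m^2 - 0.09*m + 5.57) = -1.0638*m^4 - 1.2807*m^3 + 22.8521*m^2 + 19.5101*m - 25.065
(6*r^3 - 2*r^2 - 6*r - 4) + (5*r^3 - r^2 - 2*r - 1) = 11*r^3 - 3*r^2 - 8*r - 5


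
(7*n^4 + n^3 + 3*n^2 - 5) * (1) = 7*n^4 + n^3 + 3*n^2 - 5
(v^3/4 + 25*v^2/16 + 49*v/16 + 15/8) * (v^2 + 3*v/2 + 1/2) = v^5/4 + 31*v^4/16 + 177*v^3/32 + 29*v^2/4 + 139*v/32 + 15/16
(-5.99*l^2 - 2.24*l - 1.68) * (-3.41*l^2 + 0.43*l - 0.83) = 20.4259*l^4 + 5.0627*l^3 + 9.7373*l^2 + 1.1368*l + 1.3944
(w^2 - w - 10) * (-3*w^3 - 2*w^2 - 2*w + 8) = -3*w^5 + w^4 + 30*w^3 + 30*w^2 + 12*w - 80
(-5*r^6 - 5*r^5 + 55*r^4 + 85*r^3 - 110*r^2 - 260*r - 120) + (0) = -5*r^6 - 5*r^5 + 55*r^4 + 85*r^3 - 110*r^2 - 260*r - 120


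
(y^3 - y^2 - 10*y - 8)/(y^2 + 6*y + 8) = (y^2 - 3*y - 4)/(y + 4)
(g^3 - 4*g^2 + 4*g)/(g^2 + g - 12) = g*(g^2 - 4*g + 4)/(g^2 + g - 12)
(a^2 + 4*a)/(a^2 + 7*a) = (a + 4)/(a + 7)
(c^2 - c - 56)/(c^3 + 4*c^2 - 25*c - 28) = (c - 8)/(c^2 - 3*c - 4)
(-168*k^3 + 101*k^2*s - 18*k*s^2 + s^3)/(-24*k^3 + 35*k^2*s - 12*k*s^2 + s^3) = (-7*k + s)/(-k + s)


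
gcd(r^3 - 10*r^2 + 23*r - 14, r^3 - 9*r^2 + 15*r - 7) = r^2 - 8*r + 7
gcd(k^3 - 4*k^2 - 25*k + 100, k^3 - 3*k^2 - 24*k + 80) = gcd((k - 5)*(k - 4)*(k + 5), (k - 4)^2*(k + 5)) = k^2 + k - 20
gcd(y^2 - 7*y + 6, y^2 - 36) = y - 6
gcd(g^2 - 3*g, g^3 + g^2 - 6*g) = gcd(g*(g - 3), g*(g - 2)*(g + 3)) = g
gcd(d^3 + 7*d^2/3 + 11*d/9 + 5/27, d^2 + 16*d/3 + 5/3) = d + 1/3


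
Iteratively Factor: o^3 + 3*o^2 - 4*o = (o - 1)*(o^2 + 4*o) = (o - 1)*(o + 4)*(o)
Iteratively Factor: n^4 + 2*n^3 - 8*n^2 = (n - 2)*(n^3 + 4*n^2) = n*(n - 2)*(n^2 + 4*n) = n^2*(n - 2)*(n + 4)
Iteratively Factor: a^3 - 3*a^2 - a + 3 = (a - 3)*(a^2 - 1) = (a - 3)*(a + 1)*(a - 1)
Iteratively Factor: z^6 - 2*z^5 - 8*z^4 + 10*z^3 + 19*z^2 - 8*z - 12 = (z - 1)*(z^5 - z^4 - 9*z^3 + z^2 + 20*z + 12) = (z - 1)*(z + 2)*(z^4 - 3*z^3 - 3*z^2 + 7*z + 6) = (z - 1)*(z + 1)*(z + 2)*(z^3 - 4*z^2 + z + 6) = (z - 2)*(z - 1)*(z + 1)*(z + 2)*(z^2 - 2*z - 3) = (z - 2)*(z - 1)*(z + 1)^2*(z + 2)*(z - 3)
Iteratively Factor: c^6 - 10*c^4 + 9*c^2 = (c - 3)*(c^5 + 3*c^4 - c^3 - 3*c^2) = (c - 3)*(c + 3)*(c^4 - c^2) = c*(c - 3)*(c + 3)*(c^3 - c) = c*(c - 3)*(c - 1)*(c + 3)*(c^2 + c) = c^2*(c - 3)*(c - 1)*(c + 3)*(c + 1)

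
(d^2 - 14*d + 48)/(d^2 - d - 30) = (d - 8)/(d + 5)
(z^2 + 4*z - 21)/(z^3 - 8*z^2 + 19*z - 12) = (z + 7)/(z^2 - 5*z + 4)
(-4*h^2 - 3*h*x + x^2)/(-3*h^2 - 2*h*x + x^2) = (-4*h + x)/(-3*h + x)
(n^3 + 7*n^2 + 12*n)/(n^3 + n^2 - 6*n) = (n + 4)/(n - 2)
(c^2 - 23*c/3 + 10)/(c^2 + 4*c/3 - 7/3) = (3*c^2 - 23*c + 30)/(3*c^2 + 4*c - 7)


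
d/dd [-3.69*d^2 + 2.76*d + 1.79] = 2.76 - 7.38*d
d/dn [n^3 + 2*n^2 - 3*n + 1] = 3*n^2 + 4*n - 3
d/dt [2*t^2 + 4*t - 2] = 4*t + 4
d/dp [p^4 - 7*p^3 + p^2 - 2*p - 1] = 4*p^3 - 21*p^2 + 2*p - 2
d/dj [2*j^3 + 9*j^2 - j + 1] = 6*j^2 + 18*j - 1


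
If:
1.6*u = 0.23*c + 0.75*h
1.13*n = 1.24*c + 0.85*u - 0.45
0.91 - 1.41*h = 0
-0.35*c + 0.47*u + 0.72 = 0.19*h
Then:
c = 2.62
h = 0.65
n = 2.99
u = 0.68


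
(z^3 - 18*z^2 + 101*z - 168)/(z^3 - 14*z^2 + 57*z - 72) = (z - 7)/(z - 3)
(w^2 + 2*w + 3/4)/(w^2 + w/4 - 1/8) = 2*(2*w + 3)/(4*w - 1)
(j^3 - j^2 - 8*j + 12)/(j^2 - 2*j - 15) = (j^2 - 4*j + 4)/(j - 5)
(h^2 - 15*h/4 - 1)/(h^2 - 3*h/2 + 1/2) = (4*h^2 - 15*h - 4)/(2*(2*h^2 - 3*h + 1))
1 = 1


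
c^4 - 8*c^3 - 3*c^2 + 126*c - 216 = (c - 6)*(c - 3)^2*(c + 4)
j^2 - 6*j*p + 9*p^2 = (j - 3*p)^2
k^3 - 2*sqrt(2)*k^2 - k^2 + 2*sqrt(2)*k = k*(k - 1)*(k - 2*sqrt(2))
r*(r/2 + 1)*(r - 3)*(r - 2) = r^4/2 - 3*r^3/2 - 2*r^2 + 6*r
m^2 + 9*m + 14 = (m + 2)*(m + 7)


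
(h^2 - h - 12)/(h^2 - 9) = (h - 4)/(h - 3)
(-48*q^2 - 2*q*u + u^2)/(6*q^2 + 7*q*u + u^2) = (-8*q + u)/(q + u)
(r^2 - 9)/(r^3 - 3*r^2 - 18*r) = (r - 3)/(r*(r - 6))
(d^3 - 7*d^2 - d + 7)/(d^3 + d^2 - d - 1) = (d - 7)/(d + 1)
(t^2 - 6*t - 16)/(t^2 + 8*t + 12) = (t - 8)/(t + 6)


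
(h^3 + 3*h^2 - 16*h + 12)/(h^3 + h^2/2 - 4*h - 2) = 2*(h^2 + 5*h - 6)/(2*h^2 + 5*h + 2)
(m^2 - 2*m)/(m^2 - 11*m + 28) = m*(m - 2)/(m^2 - 11*m + 28)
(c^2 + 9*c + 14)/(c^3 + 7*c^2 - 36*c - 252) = (c + 2)/(c^2 - 36)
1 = 1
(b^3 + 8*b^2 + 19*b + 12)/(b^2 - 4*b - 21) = (b^2 + 5*b + 4)/(b - 7)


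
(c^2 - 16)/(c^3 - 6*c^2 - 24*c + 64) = (c - 4)/(c^2 - 10*c + 16)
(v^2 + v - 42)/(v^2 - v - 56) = (v - 6)/(v - 8)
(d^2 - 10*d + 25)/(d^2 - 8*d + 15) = (d - 5)/(d - 3)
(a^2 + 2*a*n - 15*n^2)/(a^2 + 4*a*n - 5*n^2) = (a - 3*n)/(a - n)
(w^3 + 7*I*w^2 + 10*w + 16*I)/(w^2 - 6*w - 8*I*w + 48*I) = (w^3 + 7*I*w^2 + 10*w + 16*I)/(w^2 - 6*w - 8*I*w + 48*I)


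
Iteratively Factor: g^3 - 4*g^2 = (g)*(g^2 - 4*g) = g*(g - 4)*(g)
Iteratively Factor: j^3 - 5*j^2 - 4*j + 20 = (j - 5)*(j^2 - 4) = (j - 5)*(j + 2)*(j - 2)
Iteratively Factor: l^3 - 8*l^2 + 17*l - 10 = (l - 1)*(l^2 - 7*l + 10) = (l - 2)*(l - 1)*(l - 5)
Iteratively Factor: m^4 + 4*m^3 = (m)*(m^3 + 4*m^2) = m^2*(m^2 + 4*m) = m^3*(m + 4)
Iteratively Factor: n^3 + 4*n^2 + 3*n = (n + 1)*(n^2 + 3*n) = (n + 1)*(n + 3)*(n)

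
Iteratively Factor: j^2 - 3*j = (j - 3)*(j)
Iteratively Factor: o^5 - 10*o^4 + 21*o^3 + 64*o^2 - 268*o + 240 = (o - 2)*(o^4 - 8*o^3 + 5*o^2 + 74*o - 120) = (o - 4)*(o - 2)*(o^3 - 4*o^2 - 11*o + 30) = (o - 5)*(o - 4)*(o - 2)*(o^2 + o - 6) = (o - 5)*(o - 4)*(o - 2)^2*(o + 3)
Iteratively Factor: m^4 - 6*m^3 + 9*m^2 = (m - 3)*(m^3 - 3*m^2) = m*(m - 3)*(m^2 - 3*m) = m*(m - 3)^2*(m)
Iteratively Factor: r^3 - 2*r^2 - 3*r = (r - 3)*(r^2 + r) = r*(r - 3)*(r + 1)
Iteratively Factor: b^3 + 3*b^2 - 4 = (b + 2)*(b^2 + b - 2) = (b + 2)^2*(b - 1)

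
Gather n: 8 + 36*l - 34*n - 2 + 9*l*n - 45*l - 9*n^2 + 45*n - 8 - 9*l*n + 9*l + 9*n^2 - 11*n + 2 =0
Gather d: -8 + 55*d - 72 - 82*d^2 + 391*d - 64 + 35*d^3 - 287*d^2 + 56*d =35*d^3 - 369*d^2 + 502*d - 144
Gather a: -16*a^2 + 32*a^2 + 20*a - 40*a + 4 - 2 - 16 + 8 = 16*a^2 - 20*a - 6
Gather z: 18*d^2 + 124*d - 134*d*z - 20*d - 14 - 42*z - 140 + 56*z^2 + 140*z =18*d^2 + 104*d + 56*z^2 + z*(98 - 134*d) - 154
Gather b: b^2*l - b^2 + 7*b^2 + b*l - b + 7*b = b^2*(l + 6) + b*(l + 6)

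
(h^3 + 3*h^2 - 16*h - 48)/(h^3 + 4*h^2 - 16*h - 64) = (h + 3)/(h + 4)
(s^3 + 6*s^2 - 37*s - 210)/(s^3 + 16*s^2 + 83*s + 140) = (s - 6)/(s + 4)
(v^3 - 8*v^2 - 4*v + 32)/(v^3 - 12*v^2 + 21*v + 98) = (v^2 - 10*v + 16)/(v^2 - 14*v + 49)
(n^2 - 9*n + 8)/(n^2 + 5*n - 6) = (n - 8)/(n + 6)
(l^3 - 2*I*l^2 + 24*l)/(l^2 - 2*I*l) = (l^2 - 2*I*l + 24)/(l - 2*I)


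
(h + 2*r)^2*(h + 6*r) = h^3 + 10*h^2*r + 28*h*r^2 + 24*r^3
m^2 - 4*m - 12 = (m - 6)*(m + 2)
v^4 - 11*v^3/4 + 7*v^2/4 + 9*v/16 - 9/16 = (v - 3/2)*(v - 1)*(v - 3/4)*(v + 1/2)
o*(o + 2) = o^2 + 2*o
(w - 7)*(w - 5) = w^2 - 12*w + 35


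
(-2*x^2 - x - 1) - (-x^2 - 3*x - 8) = -x^2 + 2*x + 7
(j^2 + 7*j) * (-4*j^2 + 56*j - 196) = -4*j^4 + 28*j^3 + 196*j^2 - 1372*j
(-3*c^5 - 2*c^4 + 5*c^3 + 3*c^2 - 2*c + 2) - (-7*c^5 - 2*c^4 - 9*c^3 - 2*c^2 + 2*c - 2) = 4*c^5 + 14*c^3 + 5*c^2 - 4*c + 4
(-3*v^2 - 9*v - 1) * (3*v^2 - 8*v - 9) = -9*v^4 - 3*v^3 + 96*v^2 + 89*v + 9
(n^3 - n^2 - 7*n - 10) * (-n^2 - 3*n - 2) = -n^5 - 2*n^4 + 8*n^3 + 33*n^2 + 44*n + 20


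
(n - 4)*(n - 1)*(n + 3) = n^3 - 2*n^2 - 11*n + 12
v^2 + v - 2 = (v - 1)*(v + 2)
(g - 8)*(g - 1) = g^2 - 9*g + 8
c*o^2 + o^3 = o^2*(c + o)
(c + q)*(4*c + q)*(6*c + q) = 24*c^3 + 34*c^2*q + 11*c*q^2 + q^3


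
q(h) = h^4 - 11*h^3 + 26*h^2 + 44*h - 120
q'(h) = 4*h^3 - 33*h^2 + 52*h + 44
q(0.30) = -104.75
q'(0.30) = 56.74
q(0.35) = -101.87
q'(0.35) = 58.33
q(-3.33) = 550.94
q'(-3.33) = -642.80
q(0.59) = -87.13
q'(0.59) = 64.01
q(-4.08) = 1157.48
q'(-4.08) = -989.16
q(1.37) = -35.68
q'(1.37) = 63.59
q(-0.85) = -131.34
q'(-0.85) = -26.50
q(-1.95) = -10.91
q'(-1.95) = -212.54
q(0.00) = -120.00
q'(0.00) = 44.00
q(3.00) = 30.00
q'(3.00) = 11.00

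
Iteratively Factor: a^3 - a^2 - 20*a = (a - 5)*(a^2 + 4*a) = (a - 5)*(a + 4)*(a)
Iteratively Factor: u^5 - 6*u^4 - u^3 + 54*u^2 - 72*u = (u)*(u^4 - 6*u^3 - u^2 + 54*u - 72) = u*(u - 4)*(u^3 - 2*u^2 - 9*u + 18) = u*(u - 4)*(u + 3)*(u^2 - 5*u + 6) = u*(u - 4)*(u - 3)*(u + 3)*(u - 2)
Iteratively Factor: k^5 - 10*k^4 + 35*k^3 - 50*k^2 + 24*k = (k - 1)*(k^4 - 9*k^3 + 26*k^2 - 24*k) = (k - 2)*(k - 1)*(k^3 - 7*k^2 + 12*k) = k*(k - 2)*(k - 1)*(k^2 - 7*k + 12) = k*(k - 4)*(k - 2)*(k - 1)*(k - 3)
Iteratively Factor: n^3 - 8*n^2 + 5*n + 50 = (n - 5)*(n^2 - 3*n - 10) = (n - 5)^2*(n + 2)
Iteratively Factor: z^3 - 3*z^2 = (z)*(z^2 - 3*z) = z^2*(z - 3)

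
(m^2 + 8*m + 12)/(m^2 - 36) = (m + 2)/(m - 6)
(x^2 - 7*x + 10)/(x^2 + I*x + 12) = (x^2 - 7*x + 10)/(x^2 + I*x + 12)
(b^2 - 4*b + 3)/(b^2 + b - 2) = (b - 3)/(b + 2)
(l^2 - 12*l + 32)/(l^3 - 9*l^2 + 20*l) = (l - 8)/(l*(l - 5))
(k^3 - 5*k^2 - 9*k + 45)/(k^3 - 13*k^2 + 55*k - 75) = (k + 3)/(k - 5)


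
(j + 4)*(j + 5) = j^2 + 9*j + 20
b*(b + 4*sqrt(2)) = b^2 + 4*sqrt(2)*b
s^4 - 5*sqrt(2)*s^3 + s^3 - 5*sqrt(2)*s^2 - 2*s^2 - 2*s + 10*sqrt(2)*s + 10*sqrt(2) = (s + 1)*(s - 5*sqrt(2))*(s - sqrt(2))*(s + sqrt(2))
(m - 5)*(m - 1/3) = m^2 - 16*m/3 + 5/3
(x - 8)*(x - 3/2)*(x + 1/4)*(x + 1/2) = x^4 - 35*x^3/4 + 5*x^2 + 125*x/16 + 3/2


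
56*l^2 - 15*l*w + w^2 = (-8*l + w)*(-7*l + w)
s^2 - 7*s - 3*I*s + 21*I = (s - 7)*(s - 3*I)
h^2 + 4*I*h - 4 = (h + 2*I)^2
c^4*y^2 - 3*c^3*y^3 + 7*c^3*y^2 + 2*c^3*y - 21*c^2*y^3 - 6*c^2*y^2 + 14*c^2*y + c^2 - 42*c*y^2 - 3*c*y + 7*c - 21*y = (c + 7)*(c - 3*y)*(c*y + 1)^2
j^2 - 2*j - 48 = (j - 8)*(j + 6)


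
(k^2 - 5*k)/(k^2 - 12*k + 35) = k/(k - 7)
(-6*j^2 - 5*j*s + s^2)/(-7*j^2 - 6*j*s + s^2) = (-6*j + s)/(-7*j + s)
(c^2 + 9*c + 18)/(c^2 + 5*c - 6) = (c + 3)/(c - 1)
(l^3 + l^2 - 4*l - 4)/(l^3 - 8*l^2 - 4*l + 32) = (l + 1)/(l - 8)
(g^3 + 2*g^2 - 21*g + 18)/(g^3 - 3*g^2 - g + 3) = (g + 6)/(g + 1)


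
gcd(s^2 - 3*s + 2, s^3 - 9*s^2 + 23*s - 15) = s - 1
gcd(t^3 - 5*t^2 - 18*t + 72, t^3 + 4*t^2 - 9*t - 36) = t^2 + t - 12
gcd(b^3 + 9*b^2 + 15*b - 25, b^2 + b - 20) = b + 5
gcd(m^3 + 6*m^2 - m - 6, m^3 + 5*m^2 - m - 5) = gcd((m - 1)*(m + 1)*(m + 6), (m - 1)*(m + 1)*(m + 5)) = m^2 - 1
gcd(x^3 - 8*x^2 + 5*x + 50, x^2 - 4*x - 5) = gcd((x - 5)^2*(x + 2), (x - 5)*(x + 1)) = x - 5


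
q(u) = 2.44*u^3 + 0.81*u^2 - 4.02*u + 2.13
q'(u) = 7.32*u^2 + 1.62*u - 4.02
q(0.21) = 1.34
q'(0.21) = -3.36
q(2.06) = 18.62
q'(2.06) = 30.38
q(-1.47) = 2.04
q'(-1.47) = 9.42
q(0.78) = 0.65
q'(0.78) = 1.70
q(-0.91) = 4.62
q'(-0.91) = 0.57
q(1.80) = 11.75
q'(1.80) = 22.61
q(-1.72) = -0.98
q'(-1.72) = 14.85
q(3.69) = 120.92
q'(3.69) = 101.63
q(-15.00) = -7990.32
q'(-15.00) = 1618.68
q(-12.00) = -4049.31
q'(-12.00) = 1030.62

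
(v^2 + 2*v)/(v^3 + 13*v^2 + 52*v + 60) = v/(v^2 + 11*v + 30)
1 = 1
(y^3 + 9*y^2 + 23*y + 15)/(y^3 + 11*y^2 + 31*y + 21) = (y + 5)/(y + 7)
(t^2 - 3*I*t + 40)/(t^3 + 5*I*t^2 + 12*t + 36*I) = (t^2 - 3*I*t + 40)/(t^3 + 5*I*t^2 + 12*t + 36*I)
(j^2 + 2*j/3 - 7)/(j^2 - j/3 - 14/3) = (j + 3)/(j + 2)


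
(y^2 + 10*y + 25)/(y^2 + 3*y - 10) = (y + 5)/(y - 2)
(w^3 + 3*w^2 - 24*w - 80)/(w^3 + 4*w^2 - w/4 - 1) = 4*(w^2 - w - 20)/(4*w^2 - 1)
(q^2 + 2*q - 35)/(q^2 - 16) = (q^2 + 2*q - 35)/(q^2 - 16)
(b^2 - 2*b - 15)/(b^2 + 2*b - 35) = (b + 3)/(b + 7)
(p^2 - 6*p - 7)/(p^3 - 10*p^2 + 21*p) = (p + 1)/(p*(p - 3))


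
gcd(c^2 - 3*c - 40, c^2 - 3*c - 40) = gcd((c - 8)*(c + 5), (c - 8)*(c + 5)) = c^2 - 3*c - 40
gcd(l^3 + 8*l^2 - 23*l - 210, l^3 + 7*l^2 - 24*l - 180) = l^2 + l - 30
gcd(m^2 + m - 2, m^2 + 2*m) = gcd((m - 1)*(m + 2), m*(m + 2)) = m + 2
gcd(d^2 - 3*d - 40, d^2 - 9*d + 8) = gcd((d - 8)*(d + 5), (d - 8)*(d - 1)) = d - 8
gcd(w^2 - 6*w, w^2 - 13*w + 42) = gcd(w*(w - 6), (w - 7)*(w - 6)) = w - 6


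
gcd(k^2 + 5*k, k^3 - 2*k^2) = k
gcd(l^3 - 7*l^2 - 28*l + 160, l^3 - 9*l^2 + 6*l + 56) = l - 4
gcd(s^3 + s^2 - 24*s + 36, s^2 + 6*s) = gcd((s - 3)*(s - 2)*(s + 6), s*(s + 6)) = s + 6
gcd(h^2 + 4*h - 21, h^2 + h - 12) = h - 3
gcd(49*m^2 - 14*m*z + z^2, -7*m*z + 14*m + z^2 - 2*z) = -7*m + z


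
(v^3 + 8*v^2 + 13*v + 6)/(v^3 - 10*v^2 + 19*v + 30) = (v^2 + 7*v + 6)/(v^2 - 11*v + 30)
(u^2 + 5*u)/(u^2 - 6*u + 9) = u*(u + 5)/(u^2 - 6*u + 9)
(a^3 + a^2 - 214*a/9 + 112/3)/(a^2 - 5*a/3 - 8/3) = (a^2 + 11*a/3 - 14)/(a + 1)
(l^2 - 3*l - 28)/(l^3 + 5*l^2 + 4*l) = (l - 7)/(l*(l + 1))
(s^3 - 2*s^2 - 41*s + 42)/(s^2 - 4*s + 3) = (s^2 - s - 42)/(s - 3)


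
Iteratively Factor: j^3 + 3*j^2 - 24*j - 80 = (j + 4)*(j^2 - j - 20) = (j + 4)^2*(j - 5)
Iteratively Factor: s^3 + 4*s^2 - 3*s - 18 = (s + 3)*(s^2 + s - 6) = (s - 2)*(s + 3)*(s + 3)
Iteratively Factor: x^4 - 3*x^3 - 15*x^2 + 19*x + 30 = (x + 1)*(x^3 - 4*x^2 - 11*x + 30) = (x - 5)*(x + 1)*(x^2 + x - 6) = (x - 5)*(x - 2)*(x + 1)*(x + 3)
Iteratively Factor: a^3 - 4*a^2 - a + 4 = (a - 1)*(a^2 - 3*a - 4) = (a - 1)*(a + 1)*(a - 4)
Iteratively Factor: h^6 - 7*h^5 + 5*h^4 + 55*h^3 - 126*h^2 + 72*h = (h - 3)*(h^5 - 4*h^4 - 7*h^3 + 34*h^2 - 24*h) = (h - 3)*(h - 2)*(h^4 - 2*h^3 - 11*h^2 + 12*h) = (h - 3)*(h - 2)*(h + 3)*(h^3 - 5*h^2 + 4*h) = (h - 3)*(h - 2)*(h - 1)*(h + 3)*(h^2 - 4*h) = (h - 4)*(h - 3)*(h - 2)*(h - 1)*(h + 3)*(h)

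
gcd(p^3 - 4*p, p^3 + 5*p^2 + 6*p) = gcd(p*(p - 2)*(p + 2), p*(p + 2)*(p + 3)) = p^2 + 2*p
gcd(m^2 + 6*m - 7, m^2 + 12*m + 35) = m + 7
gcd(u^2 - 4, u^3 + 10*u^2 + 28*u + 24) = u + 2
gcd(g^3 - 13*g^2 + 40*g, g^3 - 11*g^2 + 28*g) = g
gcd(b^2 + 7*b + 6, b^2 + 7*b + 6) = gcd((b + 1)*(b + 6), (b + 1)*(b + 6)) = b^2 + 7*b + 6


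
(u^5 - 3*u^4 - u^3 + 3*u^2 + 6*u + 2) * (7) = 7*u^5 - 21*u^4 - 7*u^3 + 21*u^2 + 42*u + 14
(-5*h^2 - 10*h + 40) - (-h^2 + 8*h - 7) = -4*h^2 - 18*h + 47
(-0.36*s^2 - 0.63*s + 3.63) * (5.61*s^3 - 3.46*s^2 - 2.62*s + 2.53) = -2.0196*s^5 - 2.2887*s^4 + 23.4873*s^3 - 11.82*s^2 - 11.1045*s + 9.1839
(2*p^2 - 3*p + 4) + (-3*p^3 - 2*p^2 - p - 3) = -3*p^3 - 4*p + 1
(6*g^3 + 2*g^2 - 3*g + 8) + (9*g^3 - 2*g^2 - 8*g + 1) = 15*g^3 - 11*g + 9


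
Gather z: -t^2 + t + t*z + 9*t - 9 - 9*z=-t^2 + 10*t + z*(t - 9) - 9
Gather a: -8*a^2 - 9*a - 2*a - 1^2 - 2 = -8*a^2 - 11*a - 3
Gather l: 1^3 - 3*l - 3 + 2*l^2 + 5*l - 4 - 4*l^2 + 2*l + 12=-2*l^2 + 4*l + 6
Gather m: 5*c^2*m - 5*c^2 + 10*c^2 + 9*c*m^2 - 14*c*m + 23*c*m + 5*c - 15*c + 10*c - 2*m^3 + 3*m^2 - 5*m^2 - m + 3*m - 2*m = 5*c^2 - 2*m^3 + m^2*(9*c - 2) + m*(5*c^2 + 9*c)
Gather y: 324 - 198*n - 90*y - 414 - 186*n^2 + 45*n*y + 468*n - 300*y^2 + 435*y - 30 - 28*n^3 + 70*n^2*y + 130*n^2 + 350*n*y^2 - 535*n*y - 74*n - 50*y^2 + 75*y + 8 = -28*n^3 - 56*n^2 + 196*n + y^2*(350*n - 350) + y*(70*n^2 - 490*n + 420) - 112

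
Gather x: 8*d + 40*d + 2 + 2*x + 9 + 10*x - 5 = 48*d + 12*x + 6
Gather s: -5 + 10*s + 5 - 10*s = 0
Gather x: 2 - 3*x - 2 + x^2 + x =x^2 - 2*x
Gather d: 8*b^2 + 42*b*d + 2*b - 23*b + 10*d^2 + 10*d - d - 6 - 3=8*b^2 - 21*b + 10*d^2 + d*(42*b + 9) - 9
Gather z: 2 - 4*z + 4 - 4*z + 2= 8 - 8*z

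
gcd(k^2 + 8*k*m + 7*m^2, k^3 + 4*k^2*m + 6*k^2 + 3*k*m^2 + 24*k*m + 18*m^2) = k + m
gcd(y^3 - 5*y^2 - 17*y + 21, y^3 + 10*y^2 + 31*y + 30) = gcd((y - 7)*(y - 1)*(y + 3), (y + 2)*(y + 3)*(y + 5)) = y + 3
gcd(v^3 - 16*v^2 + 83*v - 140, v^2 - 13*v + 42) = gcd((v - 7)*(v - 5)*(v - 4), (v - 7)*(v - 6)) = v - 7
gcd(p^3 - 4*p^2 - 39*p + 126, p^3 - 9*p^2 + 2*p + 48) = p - 3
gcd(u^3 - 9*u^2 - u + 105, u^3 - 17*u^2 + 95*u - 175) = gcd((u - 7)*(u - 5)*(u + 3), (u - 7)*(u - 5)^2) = u^2 - 12*u + 35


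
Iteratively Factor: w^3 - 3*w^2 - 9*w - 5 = (w + 1)*(w^2 - 4*w - 5) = (w + 1)^2*(w - 5)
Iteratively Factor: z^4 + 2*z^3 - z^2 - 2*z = (z)*(z^3 + 2*z^2 - z - 2) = z*(z - 1)*(z^2 + 3*z + 2) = z*(z - 1)*(z + 2)*(z + 1)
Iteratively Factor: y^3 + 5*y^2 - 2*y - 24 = (y + 3)*(y^2 + 2*y - 8) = (y + 3)*(y + 4)*(y - 2)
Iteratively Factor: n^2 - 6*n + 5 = (n - 1)*(n - 5)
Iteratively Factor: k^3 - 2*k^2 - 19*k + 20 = (k + 4)*(k^2 - 6*k + 5) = (k - 5)*(k + 4)*(k - 1)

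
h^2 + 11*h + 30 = (h + 5)*(h + 6)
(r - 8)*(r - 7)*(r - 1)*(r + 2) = r^4 - 14*r^3 + 39*r^2 + 86*r - 112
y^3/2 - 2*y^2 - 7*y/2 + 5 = (y/2 + 1)*(y - 5)*(y - 1)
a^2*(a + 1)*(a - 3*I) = a^4 + a^3 - 3*I*a^3 - 3*I*a^2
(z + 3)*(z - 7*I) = z^2 + 3*z - 7*I*z - 21*I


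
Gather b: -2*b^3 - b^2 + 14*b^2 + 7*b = -2*b^3 + 13*b^2 + 7*b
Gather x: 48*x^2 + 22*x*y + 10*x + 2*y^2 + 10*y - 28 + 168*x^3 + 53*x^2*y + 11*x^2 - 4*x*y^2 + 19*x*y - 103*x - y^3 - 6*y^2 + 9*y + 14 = 168*x^3 + x^2*(53*y + 59) + x*(-4*y^2 + 41*y - 93) - y^3 - 4*y^2 + 19*y - 14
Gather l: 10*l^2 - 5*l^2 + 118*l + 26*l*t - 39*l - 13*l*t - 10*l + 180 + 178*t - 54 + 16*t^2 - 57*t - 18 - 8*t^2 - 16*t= 5*l^2 + l*(13*t + 69) + 8*t^2 + 105*t + 108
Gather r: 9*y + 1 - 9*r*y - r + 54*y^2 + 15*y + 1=r*(-9*y - 1) + 54*y^2 + 24*y + 2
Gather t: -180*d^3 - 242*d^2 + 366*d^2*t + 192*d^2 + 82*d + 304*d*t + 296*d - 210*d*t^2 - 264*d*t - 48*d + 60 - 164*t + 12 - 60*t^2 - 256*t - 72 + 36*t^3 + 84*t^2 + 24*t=-180*d^3 - 50*d^2 + 330*d + 36*t^3 + t^2*(24 - 210*d) + t*(366*d^2 + 40*d - 396)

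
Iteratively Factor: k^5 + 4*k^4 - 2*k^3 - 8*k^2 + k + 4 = (k + 1)*(k^4 + 3*k^3 - 5*k^2 - 3*k + 4) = (k + 1)*(k + 4)*(k^3 - k^2 - k + 1) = (k - 1)*(k + 1)*(k + 4)*(k^2 - 1) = (k - 1)*(k + 1)^2*(k + 4)*(k - 1)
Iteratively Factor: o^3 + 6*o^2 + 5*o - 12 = (o - 1)*(o^2 + 7*o + 12) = (o - 1)*(o + 4)*(o + 3)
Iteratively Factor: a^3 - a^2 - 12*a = (a + 3)*(a^2 - 4*a) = a*(a + 3)*(a - 4)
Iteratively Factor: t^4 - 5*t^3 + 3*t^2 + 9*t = (t - 3)*(t^3 - 2*t^2 - 3*t) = t*(t - 3)*(t^2 - 2*t - 3) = t*(t - 3)^2*(t + 1)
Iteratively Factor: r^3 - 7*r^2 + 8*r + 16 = (r + 1)*(r^2 - 8*r + 16) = (r - 4)*(r + 1)*(r - 4)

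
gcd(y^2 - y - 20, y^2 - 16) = y + 4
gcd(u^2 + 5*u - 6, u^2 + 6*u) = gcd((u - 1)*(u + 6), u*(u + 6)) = u + 6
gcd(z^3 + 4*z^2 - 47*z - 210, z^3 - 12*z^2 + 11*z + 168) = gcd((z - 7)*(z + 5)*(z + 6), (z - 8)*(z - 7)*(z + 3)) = z - 7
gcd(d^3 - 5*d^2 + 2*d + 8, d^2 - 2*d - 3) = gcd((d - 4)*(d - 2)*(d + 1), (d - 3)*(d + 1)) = d + 1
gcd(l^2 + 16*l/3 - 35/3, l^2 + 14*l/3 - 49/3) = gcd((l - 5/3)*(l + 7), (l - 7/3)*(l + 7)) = l + 7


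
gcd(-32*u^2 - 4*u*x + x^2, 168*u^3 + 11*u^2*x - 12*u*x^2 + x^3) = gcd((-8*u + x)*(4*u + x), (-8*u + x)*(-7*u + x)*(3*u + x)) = -8*u + x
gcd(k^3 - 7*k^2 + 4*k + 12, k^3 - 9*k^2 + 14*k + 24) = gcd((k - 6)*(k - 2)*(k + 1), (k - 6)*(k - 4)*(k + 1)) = k^2 - 5*k - 6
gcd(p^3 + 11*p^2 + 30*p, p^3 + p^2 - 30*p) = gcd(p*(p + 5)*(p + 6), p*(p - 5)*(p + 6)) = p^2 + 6*p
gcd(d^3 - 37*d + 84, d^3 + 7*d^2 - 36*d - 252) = d + 7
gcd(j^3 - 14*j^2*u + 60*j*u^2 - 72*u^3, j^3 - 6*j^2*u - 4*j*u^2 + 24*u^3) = j^2 - 8*j*u + 12*u^2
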